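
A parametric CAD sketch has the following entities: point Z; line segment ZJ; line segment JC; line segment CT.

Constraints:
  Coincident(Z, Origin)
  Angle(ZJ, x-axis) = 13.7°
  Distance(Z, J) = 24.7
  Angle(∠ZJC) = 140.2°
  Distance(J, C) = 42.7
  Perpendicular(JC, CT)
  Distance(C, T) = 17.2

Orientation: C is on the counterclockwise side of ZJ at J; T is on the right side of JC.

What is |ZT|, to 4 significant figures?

69.96

∠ZJC = 140.2°, so JC runs at 13.7° + (180° − 140.2°) = 53.50° from the x-axis; with |JC| = 42.7, C = J + 42.7·(cos 53.50°, sin 53.50°) = (49.40, 40.17). JC is perpendicular to CT; with |CT| = 17.2 on the right of JC, T = C + 17.2·(0.8039, -0.5948) = (63.22, 29.94). Then |ZT| = |T − Z| = 69.96.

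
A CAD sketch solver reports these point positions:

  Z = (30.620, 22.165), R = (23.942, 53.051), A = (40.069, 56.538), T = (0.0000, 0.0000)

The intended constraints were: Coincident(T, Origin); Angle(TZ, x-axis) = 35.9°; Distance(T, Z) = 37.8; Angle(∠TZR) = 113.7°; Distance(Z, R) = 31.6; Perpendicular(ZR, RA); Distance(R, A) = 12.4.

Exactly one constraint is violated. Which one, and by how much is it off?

Distance(R, A) = 12.4 — off by 4.10.

T = (0.00, 0.00) ✓; TZ at 35.90° ✓; |TZ| = 37.80 ✓; ∠TZR = 113.7° ✓; |ZR| = 31.60 ✓; ∠(ZR, RA) = 90.00° ✓; |RA| = 16.50 ✗.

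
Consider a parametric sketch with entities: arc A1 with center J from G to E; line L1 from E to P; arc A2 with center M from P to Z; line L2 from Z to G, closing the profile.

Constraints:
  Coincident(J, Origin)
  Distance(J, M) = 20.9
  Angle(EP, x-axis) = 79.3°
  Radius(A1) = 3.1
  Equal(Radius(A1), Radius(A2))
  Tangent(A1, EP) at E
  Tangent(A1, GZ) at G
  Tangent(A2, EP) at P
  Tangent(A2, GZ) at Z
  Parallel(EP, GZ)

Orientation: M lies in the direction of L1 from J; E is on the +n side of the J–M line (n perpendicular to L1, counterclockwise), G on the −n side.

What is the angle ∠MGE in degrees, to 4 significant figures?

81.56°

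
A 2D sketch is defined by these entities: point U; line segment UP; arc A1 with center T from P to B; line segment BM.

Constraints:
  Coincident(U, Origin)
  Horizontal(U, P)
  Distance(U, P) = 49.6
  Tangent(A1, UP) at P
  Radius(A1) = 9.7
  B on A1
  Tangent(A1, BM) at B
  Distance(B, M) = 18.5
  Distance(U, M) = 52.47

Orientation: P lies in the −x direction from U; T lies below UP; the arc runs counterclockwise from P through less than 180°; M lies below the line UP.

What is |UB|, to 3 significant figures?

58.8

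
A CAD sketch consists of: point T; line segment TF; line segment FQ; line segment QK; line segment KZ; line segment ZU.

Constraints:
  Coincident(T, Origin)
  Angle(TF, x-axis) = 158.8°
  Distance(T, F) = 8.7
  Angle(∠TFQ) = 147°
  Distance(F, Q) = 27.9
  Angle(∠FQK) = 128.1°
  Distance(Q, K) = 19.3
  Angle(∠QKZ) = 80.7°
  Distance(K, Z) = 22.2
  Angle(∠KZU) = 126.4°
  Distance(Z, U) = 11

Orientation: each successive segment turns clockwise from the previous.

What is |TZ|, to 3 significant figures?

34.8

∠FQK = 128.1° gives QK at 73.9° from the x-axis; with |QK| = 19.3, K = (-19.1, 44.3). ∠QKZ = 80.7° gives KZ at -25.4° from the x-axis; with |KZ| = 22.2, Z = (0.975, 34.8). Then |TZ| = |Z − T| = 34.8.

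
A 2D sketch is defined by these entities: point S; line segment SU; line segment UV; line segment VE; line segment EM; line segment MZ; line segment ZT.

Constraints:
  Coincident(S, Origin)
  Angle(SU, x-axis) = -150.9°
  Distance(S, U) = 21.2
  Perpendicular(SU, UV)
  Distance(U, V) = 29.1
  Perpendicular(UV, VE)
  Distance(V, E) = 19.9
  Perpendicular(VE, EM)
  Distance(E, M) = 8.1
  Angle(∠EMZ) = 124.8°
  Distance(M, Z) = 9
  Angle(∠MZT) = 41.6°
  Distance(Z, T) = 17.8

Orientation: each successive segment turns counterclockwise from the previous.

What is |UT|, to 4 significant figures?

37.13

S is at the origin; SU runs at -150.9° with length 21.2, so U = (-18.52, -10.31). SU is perpendicular to UV, so UV runs at -60.90°; with |UV| = 29.1, V = (-4.372, -35.74). UV ⟂ VE, so VE runs at 29.10°; with |VE| = 19.9, E = (13.02, -26.06). VE is perpendicular to EM, so EM runs at 119.1°; with |EM| = 8.1, M = (9.077, -18.98). ∠EMZ = 124.8° gives MZ at 174.3° from the x-axis; with |MZ| = 9.0, Z = (0.1216, -18.09). ∠MZT = 41.6° gives ZT at -47.30° from the x-axis; with |ZT| = 17.8, T = (12.19, -31.17). Then |UT| = |T − U| = 37.13.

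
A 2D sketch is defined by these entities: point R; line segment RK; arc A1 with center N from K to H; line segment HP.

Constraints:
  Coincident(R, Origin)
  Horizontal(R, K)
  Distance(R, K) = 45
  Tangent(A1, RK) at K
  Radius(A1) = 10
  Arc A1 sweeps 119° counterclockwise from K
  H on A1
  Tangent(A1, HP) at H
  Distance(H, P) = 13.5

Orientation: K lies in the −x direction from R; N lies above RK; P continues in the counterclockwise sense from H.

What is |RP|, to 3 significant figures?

50.4

R is at the origin; R and K share the same y with |RK| = 45.0 and K on the −x side, so K = (-45.0, 0.00). Since A1 is tangent to RK there, NK ⟂ RK, so N = K + (0, 10) = (-45.0, 10.0). On A1, K sits at bearing -90° from N; a 119° counterclockwise sweep puts H at bearing 29°, so H = N + 10.0·(cos 29°, sin 29°) = (-36.3, 14.8). A1 meets HP tangentially, so NH is at right angles to HP, so HP runs along (−sin 29°, cos 29°); with |HP| = 13.5, P = (-42.8, 26.7). Then |RP| = |P − R| = 50.4.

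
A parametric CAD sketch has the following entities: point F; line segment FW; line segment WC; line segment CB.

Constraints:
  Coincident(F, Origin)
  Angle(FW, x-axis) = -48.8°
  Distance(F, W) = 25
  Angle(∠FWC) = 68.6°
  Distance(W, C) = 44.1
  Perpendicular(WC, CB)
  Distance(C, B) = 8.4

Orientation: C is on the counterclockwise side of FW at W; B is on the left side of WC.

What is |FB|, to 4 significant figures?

38.01

F is at the origin; FW runs at -48.8° with length 25.0, so W = 25.0·(cos -48.8°, sin -48.8°) = (16.47, -18.81). ∠FWC = 68.6°, so WC runs at -48.8° + (180° − 68.6°) = 62.60° from the x-axis; with |WC| = 44.1, C = W + 44.1·(cos 62.60°, sin 62.60°) = (36.76, 20.34). WC ⟂ CB; with |CB| = 8.4 on the left of WC, B = C + 8.4·(-0.8878, 0.4602) = (29.30, 24.21). Then |FB| = |B − F| = 38.01.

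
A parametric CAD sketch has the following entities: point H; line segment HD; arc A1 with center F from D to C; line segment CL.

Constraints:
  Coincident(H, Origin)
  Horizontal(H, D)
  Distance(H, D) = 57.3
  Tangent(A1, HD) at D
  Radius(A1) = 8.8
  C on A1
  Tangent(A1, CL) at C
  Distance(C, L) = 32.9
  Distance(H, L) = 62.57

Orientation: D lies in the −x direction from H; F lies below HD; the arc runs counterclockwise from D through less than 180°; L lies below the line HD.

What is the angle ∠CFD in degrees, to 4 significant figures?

122.5°

H is at the origin; HD is horizontal with |HD| = 57.3 and D on the −x side, so D = (-57.30, 0.000). The tangent condition forces FD to be normal to HD, so F = D + (0, -8.8) = (-57.30, -8.800). Since FC ⟂ CL (tangency), |FL| = √(8.8² + 32.9²) = 34.06 regardless of where C sits on A1. So L lies on both circle(H, 62.57) and circle(F, 34.06); the below-HD intersection is L = (-47.03, -41.27). C is the foot of the tangent from L: C = (-64.72, -13.53).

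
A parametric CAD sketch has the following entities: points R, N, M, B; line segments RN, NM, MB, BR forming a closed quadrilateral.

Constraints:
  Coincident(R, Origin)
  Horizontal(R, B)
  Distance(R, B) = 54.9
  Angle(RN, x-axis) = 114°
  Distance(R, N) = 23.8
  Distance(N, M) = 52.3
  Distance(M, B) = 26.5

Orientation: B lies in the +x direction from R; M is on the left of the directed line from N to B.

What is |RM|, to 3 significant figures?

48.6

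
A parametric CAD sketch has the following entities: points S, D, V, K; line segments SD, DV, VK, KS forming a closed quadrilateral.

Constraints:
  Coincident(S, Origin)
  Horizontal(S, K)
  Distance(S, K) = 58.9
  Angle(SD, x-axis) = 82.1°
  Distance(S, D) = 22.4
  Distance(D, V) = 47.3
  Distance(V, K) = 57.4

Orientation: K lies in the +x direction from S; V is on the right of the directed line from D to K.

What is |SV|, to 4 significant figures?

25.95

Checks: |DV| = 47.30 ✓; |VK| = 57.40 ✓.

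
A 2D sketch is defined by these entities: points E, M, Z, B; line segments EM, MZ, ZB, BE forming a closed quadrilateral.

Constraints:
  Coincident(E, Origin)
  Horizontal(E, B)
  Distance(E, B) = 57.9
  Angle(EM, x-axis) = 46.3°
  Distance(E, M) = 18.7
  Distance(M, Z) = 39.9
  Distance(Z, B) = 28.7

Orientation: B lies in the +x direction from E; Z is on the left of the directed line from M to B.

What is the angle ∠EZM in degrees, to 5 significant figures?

8.0853°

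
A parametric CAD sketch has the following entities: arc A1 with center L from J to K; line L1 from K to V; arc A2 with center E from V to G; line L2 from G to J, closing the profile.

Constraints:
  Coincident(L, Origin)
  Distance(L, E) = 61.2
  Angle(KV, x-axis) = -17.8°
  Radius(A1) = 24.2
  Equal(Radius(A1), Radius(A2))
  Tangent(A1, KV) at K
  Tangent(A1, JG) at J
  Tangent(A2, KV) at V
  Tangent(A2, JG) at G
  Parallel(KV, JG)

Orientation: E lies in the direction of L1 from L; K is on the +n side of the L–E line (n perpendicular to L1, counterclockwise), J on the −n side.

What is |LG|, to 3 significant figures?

65.8

Tangency of A1 to both parallel lines with radius 24.2 puts K and J at L ± 24.2·n: K = (7.40, 23.0), J = (-7.40, -23.0). Equal radii place V and G the same way about E: V = E + 24.2·n = (65.7, 4.33), G = E − 24.2·n = (50.9, -41.8). Then |LG| = |G − L| = 65.8.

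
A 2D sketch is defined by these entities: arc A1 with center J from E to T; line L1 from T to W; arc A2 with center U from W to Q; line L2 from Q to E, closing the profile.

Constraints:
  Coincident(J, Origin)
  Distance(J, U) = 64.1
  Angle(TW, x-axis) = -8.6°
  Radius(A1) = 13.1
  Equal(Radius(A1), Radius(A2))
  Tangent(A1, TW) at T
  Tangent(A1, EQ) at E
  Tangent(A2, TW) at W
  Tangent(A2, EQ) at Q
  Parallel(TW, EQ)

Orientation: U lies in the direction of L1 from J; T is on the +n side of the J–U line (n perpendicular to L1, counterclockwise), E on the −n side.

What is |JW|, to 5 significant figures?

65.425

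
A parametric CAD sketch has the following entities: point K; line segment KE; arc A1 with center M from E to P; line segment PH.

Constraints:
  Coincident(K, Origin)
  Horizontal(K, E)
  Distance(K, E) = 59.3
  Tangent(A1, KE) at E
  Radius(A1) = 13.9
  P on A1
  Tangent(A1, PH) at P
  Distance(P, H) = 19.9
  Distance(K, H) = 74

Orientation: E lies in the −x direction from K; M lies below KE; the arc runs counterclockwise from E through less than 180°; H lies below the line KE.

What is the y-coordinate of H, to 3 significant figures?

-37.8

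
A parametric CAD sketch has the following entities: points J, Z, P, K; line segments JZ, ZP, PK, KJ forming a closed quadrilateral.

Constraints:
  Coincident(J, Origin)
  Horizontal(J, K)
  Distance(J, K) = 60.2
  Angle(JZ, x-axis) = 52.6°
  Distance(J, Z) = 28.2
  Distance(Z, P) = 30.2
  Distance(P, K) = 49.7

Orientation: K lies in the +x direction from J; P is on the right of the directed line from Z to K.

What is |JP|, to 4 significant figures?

13.15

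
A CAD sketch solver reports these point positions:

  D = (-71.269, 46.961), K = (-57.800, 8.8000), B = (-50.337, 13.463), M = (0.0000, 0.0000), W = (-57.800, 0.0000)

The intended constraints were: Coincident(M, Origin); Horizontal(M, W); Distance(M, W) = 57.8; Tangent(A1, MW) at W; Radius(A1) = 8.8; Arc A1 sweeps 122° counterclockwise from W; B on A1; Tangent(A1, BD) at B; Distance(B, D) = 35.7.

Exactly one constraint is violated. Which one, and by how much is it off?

Distance(B, D) = 35.7 — off by 3.80.

M = (0.00, 0.00) ✓; M.y = 0.00, W.y = 0.00 ✓; |MW| = 57.80 ✓; ∠(KW, WM) = 90.00° ✓; |KW| = 8.800 ✓; bearing(K→B) − bearing(K→W) = 122.0° ✓; |KB| = 8.800 ✓; ∠(KB, BD) = 90.00° ✓; |BD| = 39.50 ✗.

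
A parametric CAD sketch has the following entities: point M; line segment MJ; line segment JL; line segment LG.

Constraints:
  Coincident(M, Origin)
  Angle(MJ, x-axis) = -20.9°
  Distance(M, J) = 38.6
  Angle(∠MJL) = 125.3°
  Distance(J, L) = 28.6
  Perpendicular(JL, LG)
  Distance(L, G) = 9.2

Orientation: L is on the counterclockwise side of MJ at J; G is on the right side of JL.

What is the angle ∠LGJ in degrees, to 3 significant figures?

72.2°

∠MJL = 125.3°, so JL runs at -20.9° + (180° − 125.3°) = 33.8° from the x-axis; with |JL| = 28.6, L = J + 28.6·(cos 33.8°, sin 33.8°) = (59.8, 2.14). The perpendicularity gives LG at right angles to JL; with |LG| = 9.2 on the right of JL, G = L + 9.2·(0.556, -0.831) = (64.9, -5.51). Then cos ∠LGJ = GL·GJ / (|GL||GJ|), giving 72.2°.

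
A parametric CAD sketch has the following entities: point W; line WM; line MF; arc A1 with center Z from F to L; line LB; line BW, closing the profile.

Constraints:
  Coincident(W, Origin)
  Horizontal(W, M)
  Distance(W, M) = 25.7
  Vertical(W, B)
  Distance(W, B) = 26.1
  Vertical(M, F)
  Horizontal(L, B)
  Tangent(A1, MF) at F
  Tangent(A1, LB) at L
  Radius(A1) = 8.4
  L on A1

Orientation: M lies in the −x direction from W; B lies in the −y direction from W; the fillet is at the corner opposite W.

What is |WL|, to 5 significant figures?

31.313

The virtual corner opposite W is at (-25.700, -26.100). Since A1 is tangent to MF there, ZF ⟂ MF and since A1 is tangent to LB there, ZL ⟂ LB, with radius 8.4, so the center Z sits 8.4 in from both sides at Z = (-17.300, -17.700). That places the tangent points at F = (-25.700, -17.700) on MF and L = (-17.300, -26.100) on LB. Then |WL| = |L − W| = 31.313.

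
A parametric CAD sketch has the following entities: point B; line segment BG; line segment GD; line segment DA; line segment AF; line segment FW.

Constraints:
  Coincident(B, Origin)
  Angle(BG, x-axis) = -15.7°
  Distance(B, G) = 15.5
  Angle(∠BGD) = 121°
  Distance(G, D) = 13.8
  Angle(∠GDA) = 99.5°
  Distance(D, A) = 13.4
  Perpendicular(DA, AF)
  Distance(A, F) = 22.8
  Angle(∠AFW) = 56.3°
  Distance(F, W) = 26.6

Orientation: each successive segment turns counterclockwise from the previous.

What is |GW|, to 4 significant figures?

8.524

B is at the origin; BG runs at -15.7° with length 15.5, so G = (14.92, -4.194). ∠BGD = 121.0° gives GD at 43.30° from the x-axis; with |GD| = 13.8, D = (24.96, 5.270). ∠GDA = 99.5° gives DA at 123.8° from the x-axis; with |DA| = 13.4, A = (17.51, 16.41). The perpendicularity gives AF at right angles to DA, so AF runs at -146.2°; with |AF| = 22.8, F = (-1.436, 3.722). ∠AFW = 56.3° gives FW at -22.50° from the x-axis; with |FW| = 26.6, W = (23.14, -6.458). Then |GW| = |W − G| = 8.524.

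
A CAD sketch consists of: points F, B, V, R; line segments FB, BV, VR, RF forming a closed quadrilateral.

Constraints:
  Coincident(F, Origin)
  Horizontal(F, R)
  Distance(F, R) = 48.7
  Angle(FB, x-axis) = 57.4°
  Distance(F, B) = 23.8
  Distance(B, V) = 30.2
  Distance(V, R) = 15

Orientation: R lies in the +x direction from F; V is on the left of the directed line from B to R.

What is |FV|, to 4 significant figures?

44.44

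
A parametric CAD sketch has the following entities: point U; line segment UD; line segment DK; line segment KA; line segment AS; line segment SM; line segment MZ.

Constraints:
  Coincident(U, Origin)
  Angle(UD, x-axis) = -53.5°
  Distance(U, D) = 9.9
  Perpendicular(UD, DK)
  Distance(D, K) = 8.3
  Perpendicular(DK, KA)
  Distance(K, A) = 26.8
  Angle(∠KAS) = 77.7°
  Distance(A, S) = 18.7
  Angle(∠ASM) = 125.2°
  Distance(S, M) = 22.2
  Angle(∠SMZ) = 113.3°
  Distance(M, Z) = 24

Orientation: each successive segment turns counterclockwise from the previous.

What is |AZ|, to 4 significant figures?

43.01

∠ASM = 125.2° gives SM at -76.40° from the x-axis; with |SM| = 22.2, M = (-10.48, -17.13). ∠SMZ = 113.3° gives MZ at -9.700° from the x-axis; with |MZ| = 24.0, Z = (13.18, -21.17). Then |AZ| = |Z − A| = 43.01.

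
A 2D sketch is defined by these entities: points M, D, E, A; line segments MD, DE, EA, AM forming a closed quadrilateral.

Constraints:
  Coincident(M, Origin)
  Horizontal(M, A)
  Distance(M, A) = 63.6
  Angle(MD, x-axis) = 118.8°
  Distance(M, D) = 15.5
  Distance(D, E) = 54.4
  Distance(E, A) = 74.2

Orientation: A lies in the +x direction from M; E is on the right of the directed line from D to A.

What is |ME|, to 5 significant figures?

40.142

Checks: |DE| = 54.40 ✓; |EA| = 74.20 ✓.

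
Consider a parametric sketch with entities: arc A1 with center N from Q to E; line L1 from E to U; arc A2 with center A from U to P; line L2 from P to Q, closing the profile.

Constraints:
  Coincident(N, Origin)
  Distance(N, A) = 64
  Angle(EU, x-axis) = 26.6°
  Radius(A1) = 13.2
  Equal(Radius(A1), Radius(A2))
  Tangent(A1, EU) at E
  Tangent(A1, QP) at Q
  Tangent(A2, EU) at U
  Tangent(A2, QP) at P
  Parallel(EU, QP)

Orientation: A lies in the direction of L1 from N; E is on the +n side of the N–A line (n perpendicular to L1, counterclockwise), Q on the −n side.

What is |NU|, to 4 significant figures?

65.35

Tangency of A1 to both parallel lines with radius 13.2 puts E and Q at N ± 13.2·n: E = (-5.910, 11.80), Q = (5.910, -11.80). Equal radii place U and P the same way about A: U = A + 13.2·n = (51.32, 40.46), P = A − 13.2·n = (63.14, 16.85). Then |NU| = |U − N| = 65.35.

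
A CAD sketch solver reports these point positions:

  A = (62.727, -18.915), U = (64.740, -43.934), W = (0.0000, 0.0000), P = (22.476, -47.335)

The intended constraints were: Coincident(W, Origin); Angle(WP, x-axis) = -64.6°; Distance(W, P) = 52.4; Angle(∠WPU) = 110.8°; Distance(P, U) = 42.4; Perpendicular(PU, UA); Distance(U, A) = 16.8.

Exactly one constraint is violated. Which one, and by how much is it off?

Distance(U, A) = 16.8 — off by 8.30.

W = (0.00, 0.00) ✓; WP at -64.60° ✓; |WP| = 52.40 ✓; ∠WPU = 110.8° ✓; |PU| = 42.40 ✓; ∠(PU, UA) = 90.00° ✓; |UA| = 25.10 ✗.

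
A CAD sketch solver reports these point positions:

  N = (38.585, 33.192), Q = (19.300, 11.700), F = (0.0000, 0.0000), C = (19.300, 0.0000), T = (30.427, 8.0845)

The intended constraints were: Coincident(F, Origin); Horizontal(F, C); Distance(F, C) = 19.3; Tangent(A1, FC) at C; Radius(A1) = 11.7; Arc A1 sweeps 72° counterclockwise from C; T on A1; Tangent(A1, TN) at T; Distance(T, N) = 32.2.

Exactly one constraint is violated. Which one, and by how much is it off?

Distance(T, N) = 32.2 — off by 5.80.

F = (0.00, 0.00) ✓; F.y = 0.00, C.y = 0.00 ✓; |FC| = 19.30 ✓; ∠(QC, CF) = 90.00° ✓; |QC| = 11.70 ✓; bearing(Q→T) − bearing(Q→C) = 72.00° ✓; |QT| = 11.70 ✓; ∠(QT, TN) = 90.00° ✓; |TN| = 26.40 ✗.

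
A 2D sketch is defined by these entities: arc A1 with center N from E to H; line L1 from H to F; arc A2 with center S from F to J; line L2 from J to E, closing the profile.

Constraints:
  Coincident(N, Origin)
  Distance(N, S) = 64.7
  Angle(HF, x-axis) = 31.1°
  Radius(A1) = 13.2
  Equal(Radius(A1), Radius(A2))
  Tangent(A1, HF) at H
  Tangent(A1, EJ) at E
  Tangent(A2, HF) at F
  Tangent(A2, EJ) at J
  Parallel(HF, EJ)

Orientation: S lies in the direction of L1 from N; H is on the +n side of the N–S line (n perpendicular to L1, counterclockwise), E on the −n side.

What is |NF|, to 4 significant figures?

66.03

Tangency of A1 to both parallel lines with radius 13.2 puts H and E at N ± 13.2·n: H = (-6.818, 11.30), E = (6.818, -11.30). Equal radii place F and J the same way about S: F = S + 13.2·n = (48.58, 44.72), J = S − 13.2·n = (62.22, 22.12). Then |NF| = |F − N| = 66.03.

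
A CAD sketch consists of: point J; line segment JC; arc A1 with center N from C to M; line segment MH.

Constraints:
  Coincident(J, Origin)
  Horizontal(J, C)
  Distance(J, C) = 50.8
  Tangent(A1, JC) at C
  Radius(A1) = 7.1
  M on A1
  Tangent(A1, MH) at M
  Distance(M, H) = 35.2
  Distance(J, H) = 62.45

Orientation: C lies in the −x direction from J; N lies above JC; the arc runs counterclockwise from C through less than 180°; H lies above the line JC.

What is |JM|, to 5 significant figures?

44.347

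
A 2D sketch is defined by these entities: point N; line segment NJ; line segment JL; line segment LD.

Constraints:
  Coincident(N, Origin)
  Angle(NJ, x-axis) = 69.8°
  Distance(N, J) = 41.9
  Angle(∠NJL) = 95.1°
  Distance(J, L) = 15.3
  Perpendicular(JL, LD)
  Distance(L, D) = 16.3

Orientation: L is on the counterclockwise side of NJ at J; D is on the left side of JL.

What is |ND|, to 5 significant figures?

31.762

∠NJL = 95.1°, so JL runs at 69.8° + (180° − 95.1°) = 154.70° from the x-axis; with |JL| = 15.3, L = J + 15.3·(cos 154.70°, sin 154.70°) = (0.63553, 45.861). JL ⟂ LD; with |LD| = 16.3 on the left of JL, D = L + 16.3·(-0.42736, -0.90408) = (-6.3304, 31.125). Then |ND| = |D − N| = 31.762.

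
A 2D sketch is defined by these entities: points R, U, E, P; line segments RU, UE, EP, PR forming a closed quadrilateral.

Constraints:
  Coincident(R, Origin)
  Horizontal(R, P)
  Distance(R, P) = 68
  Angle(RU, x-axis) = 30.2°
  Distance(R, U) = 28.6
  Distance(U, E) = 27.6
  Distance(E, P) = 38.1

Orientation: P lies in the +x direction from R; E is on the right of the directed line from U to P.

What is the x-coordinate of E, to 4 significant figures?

31.93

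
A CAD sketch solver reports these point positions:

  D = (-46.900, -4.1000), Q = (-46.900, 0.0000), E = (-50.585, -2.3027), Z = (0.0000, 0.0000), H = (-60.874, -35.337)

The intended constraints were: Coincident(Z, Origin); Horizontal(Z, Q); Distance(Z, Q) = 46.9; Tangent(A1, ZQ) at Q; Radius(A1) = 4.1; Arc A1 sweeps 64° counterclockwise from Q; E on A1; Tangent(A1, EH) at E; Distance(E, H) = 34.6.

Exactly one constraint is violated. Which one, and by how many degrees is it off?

Tangent(A1, EH) at E — off by 8.70°.

Z = (0.00, 0.00) ✓; Z.y = 0.00, Q.y = 0.00 ✓; |ZQ| = 46.90 ✓; ∠(DQ, QZ) = 90.00° ✓; |DQ| = 4.100 ✓; bearing(D→E) − bearing(D→Q) = 64.00° ✓; |DE| = 4.100 ✓; ∠(DE, EH) = 81.30° ✗; |EH| = 34.60 ✓.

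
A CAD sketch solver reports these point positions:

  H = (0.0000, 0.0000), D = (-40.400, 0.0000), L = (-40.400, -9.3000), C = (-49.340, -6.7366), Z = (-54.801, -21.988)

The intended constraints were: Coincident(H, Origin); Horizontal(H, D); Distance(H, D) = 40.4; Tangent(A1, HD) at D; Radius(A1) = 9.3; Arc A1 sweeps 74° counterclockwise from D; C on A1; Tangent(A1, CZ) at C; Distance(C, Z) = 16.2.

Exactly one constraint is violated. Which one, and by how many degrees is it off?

Tangent(A1, CZ) at C — off by 3.70°.

H = (0.00, 0.00) ✓; H.y = 0.00, D.y = 0.00 ✓; |HD| = 40.40 ✓; ∠(LD, DH) = 90.00° ✓; |LD| = 9.300 ✓; bearing(L→C) − bearing(L→D) = 74.00° ✓; |LC| = 9.300 ✓; ∠(LC, CZ) = 93.70° ✗; |CZ| = 16.20 ✓.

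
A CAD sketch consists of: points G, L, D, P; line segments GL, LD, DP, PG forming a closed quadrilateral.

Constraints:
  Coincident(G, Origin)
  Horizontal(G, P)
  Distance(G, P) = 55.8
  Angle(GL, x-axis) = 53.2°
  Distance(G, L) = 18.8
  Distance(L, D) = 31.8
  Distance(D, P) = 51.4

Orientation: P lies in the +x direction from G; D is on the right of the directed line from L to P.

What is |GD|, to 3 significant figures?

17.9

G is at the origin; GP is horizontal with |GP| = 55.8 and P in +x, so P = (55.8, 0). GL runs at 53.2° with |GL| = 18.8, so L = (11.3, 15.1). D is determined by |LD| = 31.8 and |DP| = 51.4 together: it lies at the intersection of circle(L, 31.8) and circle(P, 51.4). With |LP| = 47.0, the foot of the radical line on LP is 6.16 from L and the perpendicular offset is √(31.8² − 6.16²) = 31.2. Taking the right-of-LP solution: D = (7.11, -16.5).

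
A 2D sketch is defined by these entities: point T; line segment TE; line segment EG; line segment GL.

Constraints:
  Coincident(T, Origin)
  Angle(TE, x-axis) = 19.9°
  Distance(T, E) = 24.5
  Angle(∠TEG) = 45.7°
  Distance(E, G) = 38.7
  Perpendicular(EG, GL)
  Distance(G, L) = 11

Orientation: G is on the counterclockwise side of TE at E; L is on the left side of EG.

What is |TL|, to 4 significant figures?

22.56

T is at the origin; TE runs at 19.9° with length 24.5, so E = 24.5·(cos 19.9°, sin 19.9°) = (23.04, 8.339). ∠TEG = 45.7°, so EG runs at 19.9° + (180° − 45.7°) = 154.2° from the x-axis; with |EG| = 38.7, G = E + 38.7·(cos 154.2°, sin 154.2°) = (-11.81, 25.18). The perpendicularity gives GL at right angles to EG; with |GL| = 11.0 on the left of EG, L = G + 11.0·(-0.4352, -0.9003) = (-16.59, 15.28). Then |TL| = |L − T| = 22.56.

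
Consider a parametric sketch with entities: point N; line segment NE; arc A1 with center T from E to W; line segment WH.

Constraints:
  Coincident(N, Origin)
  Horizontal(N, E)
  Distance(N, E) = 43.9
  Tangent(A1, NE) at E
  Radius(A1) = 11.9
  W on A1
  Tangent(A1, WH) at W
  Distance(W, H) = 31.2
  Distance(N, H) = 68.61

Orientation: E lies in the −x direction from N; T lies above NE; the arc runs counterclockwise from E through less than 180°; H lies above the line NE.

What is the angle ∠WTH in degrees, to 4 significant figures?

69.12°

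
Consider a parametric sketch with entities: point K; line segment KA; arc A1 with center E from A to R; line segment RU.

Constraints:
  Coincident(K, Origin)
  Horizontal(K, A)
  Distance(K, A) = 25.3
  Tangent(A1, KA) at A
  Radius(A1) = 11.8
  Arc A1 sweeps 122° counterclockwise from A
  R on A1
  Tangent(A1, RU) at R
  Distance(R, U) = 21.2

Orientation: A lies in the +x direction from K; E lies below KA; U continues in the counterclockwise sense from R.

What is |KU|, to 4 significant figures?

44.74

K is at the origin; KA is horizontal with |KA| = 25.3 and A on the +x side, so A = (25.30, 0.000). The tangent condition forces EA to be normal to KA, so E = A + (0, -11.8) = (25.30, -11.80). On A1, A sits at bearing 90° from E; a 122° counterclockwise sweep puts R at bearing 212°, so R = E + 11.8·(cos 212°, sin 212°) = (15.29, -18.05). Since A1 is tangent to RU there, ER ⟂ RU, so RU runs along (−sin 212°, cos 212°); with |RU| = 21.2, U = (26.53, -36.03). Then |KU| = |U − K| = 44.74.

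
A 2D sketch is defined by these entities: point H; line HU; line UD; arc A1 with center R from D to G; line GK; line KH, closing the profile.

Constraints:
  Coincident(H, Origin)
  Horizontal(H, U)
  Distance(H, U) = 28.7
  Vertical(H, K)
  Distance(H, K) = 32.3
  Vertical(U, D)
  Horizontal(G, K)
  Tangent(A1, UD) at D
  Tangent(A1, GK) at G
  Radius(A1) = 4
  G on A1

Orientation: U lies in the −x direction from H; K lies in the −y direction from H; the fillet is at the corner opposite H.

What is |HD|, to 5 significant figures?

40.306

H is at the origin; HU is horizontal with |HU| = 28.7 and U on the −x side, so U = (-28.700, 0.0000). HK is vertical with |HK| = 32.3 and K on the −y side, so K = (0.0000, -32.300). The virtual corner opposite H is at (-28.700, -32.300). The tangent condition forces RD to be normal to UD and the tangent condition forces RG to be normal to GK, with radius 4.0, so the center R sits 4.0 in from both sides at R = (-24.700, -28.300). That places the tangent points at D = (-28.700, -28.300) on UD and G = (-24.700, -32.300) on GK. Then |HD| = |D − H| = 40.306.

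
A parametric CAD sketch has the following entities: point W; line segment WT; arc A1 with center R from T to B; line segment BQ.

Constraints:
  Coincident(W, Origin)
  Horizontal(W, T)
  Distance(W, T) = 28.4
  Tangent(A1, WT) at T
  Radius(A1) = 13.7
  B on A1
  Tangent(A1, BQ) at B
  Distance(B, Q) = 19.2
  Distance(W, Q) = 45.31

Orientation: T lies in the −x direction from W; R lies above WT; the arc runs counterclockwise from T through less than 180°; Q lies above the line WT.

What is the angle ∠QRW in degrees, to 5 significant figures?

109.74°

Checks: |RB| = 13.70 ✓; ∠(RB, BQ) = 90.00° ✓; |BQ| = 19.20 ✓; |WQ| = 45.31 ✓.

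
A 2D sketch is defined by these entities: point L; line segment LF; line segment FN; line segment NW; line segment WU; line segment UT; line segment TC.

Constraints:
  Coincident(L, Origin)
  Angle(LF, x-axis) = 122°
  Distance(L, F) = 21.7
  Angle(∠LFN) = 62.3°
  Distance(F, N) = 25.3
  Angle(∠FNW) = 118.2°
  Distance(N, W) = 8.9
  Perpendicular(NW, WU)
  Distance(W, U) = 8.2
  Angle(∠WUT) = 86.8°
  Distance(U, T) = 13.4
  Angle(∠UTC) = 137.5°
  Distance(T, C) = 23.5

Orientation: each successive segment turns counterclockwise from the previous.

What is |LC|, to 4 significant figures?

44.19

L is at the origin; LF runs at 122.0° with length 21.7, so F = (-11.50, 18.40). ∠LFN = 62.3° gives FN at -120.3° from the x-axis; with |FN| = 25.3, N = (-24.26, -3.441). ∠FNW = 118.2° gives NW at -58.50° from the x-axis; with |NW| = 8.9, W = (-19.61, -11.03). NW is perpendicular to WU, so WU runs at 31.50°; with |WU| = 8.2, U = (-12.62, -6.745). ∠WUT = 86.8° gives UT at 124.7° from the x-axis; with |UT| = 13.4, T = (-20.25, 4.271). ∠UTC = 137.5° gives TC at 167.2° from the x-axis; with |TC| = 23.5, C = (-43.17, 9.478). Then |LC| = |C − L| = 44.19.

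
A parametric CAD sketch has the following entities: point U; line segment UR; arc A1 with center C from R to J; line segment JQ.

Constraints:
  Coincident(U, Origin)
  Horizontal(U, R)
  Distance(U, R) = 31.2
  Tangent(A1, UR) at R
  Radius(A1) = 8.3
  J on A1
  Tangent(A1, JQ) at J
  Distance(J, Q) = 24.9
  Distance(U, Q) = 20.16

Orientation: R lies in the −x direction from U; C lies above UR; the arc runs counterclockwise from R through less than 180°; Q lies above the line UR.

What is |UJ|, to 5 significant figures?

25.723

Checks: |CJ| = 8.300 ✓; ∠(CJ, JQ) = 90.00° ✓; |JQ| = 24.90 ✓; |UQ| = 20.16 ✓.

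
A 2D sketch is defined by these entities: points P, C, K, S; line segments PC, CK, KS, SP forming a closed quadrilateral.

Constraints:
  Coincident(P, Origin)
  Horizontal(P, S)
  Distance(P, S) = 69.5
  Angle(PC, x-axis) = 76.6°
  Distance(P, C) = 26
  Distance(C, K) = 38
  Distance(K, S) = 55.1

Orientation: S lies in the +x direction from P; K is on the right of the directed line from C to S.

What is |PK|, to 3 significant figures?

19.4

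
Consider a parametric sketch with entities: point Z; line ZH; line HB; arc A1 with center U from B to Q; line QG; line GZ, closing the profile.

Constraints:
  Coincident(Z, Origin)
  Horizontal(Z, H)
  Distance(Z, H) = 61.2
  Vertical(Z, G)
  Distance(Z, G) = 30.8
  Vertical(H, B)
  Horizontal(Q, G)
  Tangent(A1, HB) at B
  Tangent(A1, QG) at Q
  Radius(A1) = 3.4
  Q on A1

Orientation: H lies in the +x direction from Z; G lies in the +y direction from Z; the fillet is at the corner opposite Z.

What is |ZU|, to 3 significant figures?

64.0

ZG is vertical with |ZG| = 30.8 and G on the +y side, so G = (0.00, 30.8). The virtual corner opposite Z is at (61.2, 30.8). A1 meets HB tangentially, so UB is at right angles to HB and tangency of A1 to QG means the radius UQ is perpendicular to QG, with radius 3.4, so the center U sits 3.4 in from both sides at U = (57.8, 27.4). Then |ZU| = |U − Z| = 64.0.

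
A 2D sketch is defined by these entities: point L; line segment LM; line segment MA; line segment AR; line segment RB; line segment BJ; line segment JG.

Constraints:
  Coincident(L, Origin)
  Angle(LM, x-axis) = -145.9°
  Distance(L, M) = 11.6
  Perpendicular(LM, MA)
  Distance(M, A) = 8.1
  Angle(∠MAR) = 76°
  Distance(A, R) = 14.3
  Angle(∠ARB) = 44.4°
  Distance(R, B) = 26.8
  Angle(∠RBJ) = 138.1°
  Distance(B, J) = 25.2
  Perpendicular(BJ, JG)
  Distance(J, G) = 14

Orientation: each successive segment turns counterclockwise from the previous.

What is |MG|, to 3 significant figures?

32.7

L is at the origin; LM runs at -145.9° with length 11.6, so M = (-9.61, -6.50). The perpendicularity gives MA at right angles to LM, so MA runs at -55.9°; with |MA| = 8.1, A = (-5.06, -13.2). ∠MAR = 76.0° gives AR at 48.1° from the x-axis; with |AR| = 14.3, R = (4.49, -2.57). ∠ARB = 44.4° gives RB at -176° from the x-axis; with |RB| = 26.8, B = (-22.3, -4.30). ∠RBJ = 138.1° gives BJ at -134° from the x-axis; with |BJ| = 25.2, J = (-39.9, -22.3). BJ is perpendicular to JG, so JG runs at -44.4°; with |JG| = 14.0, G = (-29.9, -32.1). Then |MG| = |G − M| = 32.7.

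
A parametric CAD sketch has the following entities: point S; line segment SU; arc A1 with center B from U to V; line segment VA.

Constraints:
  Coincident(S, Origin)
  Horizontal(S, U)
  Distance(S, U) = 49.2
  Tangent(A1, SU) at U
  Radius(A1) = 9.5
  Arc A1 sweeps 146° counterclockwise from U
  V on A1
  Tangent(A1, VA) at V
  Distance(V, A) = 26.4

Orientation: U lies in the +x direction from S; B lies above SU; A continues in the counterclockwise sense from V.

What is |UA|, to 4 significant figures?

36.16

On A1, U sits at bearing -90° from B; a 146° counterclockwise sweep puts V at bearing 56°, so V = B + 9.5·(cos 56°, sin 56°) = (54.51, 17.38). Tangency of A1 to VA means the radius BV is perpendicular to VA, so VA runs along (−sin 56°, cos 56°); with |VA| = 26.4, A = (32.63, 32.14). Then |UA| = |A − U| = 36.16.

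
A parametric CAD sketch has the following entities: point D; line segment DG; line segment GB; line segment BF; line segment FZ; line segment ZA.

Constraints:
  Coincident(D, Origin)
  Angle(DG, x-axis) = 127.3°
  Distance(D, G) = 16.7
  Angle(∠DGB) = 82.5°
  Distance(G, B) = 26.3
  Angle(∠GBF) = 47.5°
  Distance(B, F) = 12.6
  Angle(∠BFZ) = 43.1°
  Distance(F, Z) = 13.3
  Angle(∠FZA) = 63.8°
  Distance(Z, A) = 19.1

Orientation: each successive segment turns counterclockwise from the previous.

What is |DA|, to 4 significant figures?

34.94

D is at the origin; DG runs at 127.3° with length 16.7, so G = (-10.12, 13.28). ∠DGB = 82.5° gives GB at -135.2° from the x-axis; with |GB| = 26.3, B = (-28.78, -5.247). ∠GBF = 47.5° gives BF at -2.700° from the x-axis; with |BF| = 12.6, F = (-16.20, -5.841). ∠BFZ = 43.1° gives FZ at 134.2° from the x-axis; with |FZ| = 13.3, Z = (-25.47, 3.694). ∠FZA = 63.8° gives ZA at -109.6° from the x-axis; with |ZA| = 19.1, A = (-31.88, -14.30). Then |DA| = |A − D| = 34.94.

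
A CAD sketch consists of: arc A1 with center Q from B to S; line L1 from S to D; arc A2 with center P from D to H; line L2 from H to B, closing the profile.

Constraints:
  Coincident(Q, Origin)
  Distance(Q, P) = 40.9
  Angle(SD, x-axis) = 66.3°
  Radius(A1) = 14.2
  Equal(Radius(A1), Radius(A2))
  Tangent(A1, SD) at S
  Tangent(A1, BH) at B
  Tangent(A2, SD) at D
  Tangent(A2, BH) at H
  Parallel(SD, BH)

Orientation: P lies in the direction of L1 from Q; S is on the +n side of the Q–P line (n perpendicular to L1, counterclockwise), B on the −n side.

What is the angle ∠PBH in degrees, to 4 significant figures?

19.15°

The slot axis is L1's direction at 66.3°, so u = (cos 66.3°, sin 66.3°) = (0.4019, 0.9157) and n = (−sin 66.3°, cos 66.3°) = (-0.9157, 0.4019). Q is at the origin and P lies 40.9 along u from Q, so P = 40.9·u = (16.44, 37.45). Tangency of A1 to both parallel lines with radius 14.2 puts S and B at Q ± 14.2·n: S = (-13.00, 5.708), B = (13.00, -5.708). Equal radii place D and H the same way about P: D = P + 14.2·n = (3.437, 43.16), H = P − 14.2·n = (29.44, 31.74). Then cos ∠PBH = BP·BH / (|BP||BH|), giving 19.15°.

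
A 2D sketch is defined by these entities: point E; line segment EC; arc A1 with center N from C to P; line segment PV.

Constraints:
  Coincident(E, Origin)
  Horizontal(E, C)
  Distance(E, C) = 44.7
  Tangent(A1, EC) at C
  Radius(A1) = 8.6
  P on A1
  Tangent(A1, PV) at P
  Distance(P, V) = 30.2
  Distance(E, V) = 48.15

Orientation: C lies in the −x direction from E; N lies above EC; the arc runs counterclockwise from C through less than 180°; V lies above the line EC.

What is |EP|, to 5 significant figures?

36.921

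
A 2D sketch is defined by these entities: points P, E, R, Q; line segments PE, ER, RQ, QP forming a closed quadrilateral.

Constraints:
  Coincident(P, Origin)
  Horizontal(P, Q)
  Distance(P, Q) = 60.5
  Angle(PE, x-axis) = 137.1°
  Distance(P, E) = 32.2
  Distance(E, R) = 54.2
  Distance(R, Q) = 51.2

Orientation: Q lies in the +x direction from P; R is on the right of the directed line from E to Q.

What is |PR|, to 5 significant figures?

22.309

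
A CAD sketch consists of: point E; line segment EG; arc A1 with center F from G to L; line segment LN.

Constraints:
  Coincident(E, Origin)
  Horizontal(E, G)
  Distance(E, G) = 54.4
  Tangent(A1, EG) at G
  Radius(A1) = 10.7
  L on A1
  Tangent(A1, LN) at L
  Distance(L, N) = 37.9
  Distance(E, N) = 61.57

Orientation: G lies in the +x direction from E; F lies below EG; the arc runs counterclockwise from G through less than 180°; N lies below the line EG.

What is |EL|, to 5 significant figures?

44.788

Checks: |FL| = 10.70 ✓; ∠(FL, LN) = 90.00° ✓; |LN| = 37.90 ✓; |EN| = 61.57 ✓.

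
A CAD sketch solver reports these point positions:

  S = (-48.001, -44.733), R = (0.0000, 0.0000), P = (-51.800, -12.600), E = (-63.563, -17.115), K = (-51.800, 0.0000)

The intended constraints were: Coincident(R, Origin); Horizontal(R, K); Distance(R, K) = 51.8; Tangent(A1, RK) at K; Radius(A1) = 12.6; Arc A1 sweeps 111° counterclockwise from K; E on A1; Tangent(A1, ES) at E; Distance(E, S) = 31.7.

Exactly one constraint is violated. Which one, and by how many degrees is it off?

Tangent(A1, ES) at E — off by 8.40°.

R = (0.00, 0.00) ✓; R.y = 0.00, K.y = 0.00 ✓; |RK| = 51.80 ✓; ∠(PK, KR) = 90.00° ✓; |PK| = 12.60 ✓; bearing(P→E) − bearing(P→K) = 111.0° ✓; |PE| = 12.60 ✓; ∠(PE, ES) = 81.60° ✗; |ES| = 31.70 ✓.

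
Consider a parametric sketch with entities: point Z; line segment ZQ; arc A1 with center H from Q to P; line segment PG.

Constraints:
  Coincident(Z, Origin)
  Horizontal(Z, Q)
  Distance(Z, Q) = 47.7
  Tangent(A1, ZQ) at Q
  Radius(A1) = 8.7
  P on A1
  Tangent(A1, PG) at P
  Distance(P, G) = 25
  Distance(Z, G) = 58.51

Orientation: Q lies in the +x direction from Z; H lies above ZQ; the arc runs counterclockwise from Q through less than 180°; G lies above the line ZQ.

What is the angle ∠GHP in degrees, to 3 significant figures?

70.8°

Checks: |HP| = 8.700 ✓; ∠(HP, PG) = 90.00° ✓; |PG| = 25.00 ✓; |ZG| = 58.51 ✓.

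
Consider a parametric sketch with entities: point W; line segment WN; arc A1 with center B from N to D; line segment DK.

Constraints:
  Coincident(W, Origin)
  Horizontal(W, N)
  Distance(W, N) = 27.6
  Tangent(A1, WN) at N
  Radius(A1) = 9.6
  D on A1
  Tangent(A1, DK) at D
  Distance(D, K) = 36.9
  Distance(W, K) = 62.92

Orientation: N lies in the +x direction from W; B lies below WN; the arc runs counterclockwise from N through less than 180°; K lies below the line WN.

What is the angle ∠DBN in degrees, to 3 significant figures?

133°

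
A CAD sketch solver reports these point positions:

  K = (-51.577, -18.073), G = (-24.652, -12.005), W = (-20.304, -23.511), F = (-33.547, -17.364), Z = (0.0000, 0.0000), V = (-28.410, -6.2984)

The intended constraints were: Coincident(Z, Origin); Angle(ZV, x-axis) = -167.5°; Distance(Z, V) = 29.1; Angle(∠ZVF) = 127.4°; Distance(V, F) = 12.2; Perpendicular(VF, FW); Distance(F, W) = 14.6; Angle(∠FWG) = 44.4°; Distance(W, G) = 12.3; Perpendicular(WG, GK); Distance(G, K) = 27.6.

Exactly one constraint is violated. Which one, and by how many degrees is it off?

Perpendicular(WG, GK) — off by 8.00°.

Z = (0.00, 0.00) ✓; ZV at -167.5° ✓; |ZV| = 29.10 ✓; ∠ZVF = 127.4° ✓; |VF| = 12.20 ✓; ∠(VF, FW) = 90.00° ✓; |FW| = 14.60 ✓; ∠FWG = 44.40° ✓; |WG| = 12.30 ✓; ∠(WG, GK) = 82.00° ✗; |GK| = 27.60 ✓.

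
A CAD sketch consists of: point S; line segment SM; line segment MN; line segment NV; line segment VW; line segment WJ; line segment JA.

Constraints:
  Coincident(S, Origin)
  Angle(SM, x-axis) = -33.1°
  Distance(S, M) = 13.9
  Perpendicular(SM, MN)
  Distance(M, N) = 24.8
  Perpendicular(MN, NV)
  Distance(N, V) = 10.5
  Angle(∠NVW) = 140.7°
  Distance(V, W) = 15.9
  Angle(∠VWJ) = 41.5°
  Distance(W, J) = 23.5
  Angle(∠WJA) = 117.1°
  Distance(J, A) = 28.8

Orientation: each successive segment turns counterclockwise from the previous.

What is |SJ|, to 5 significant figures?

20.093

∠NVW = 140.7° gives VW at -173.80° from the x-axis; with |VW| = 15.9, W = (0.58457, 17.201). ∠VWJ = 41.5° gives WJ at -35.300° from the x-axis; with |WJ| = 23.5, J = (19.764, 3.6218). Then |SJ| = |J − S| = 20.093.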